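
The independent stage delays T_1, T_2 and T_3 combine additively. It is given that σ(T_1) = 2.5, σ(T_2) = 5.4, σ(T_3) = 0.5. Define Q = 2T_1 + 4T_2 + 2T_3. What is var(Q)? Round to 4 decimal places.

492.5600

var(T_1) = 6.25, var(T_2) = 29.16, var(T_3) = 0.25
By independence, var(Q) = (2)²var(T_1) + (4)²var(T_2) + (2)²var(T_3)
= (2)²·6.25 + (4)²·29.16 + (2)²·0.25 = 492.56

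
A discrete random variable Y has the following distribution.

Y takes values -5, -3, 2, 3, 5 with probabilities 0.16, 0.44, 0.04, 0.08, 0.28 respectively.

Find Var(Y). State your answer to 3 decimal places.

E[Y] = (-5)(0.16) + (-3)(0.44) + (2)(0.04) + (3)(0.08) + (5)(0.28) = -0.4
E[Y²] = (-5)²(0.16) + (-3)²(0.44) + (2)²(0.04) + (3)²(0.08) + (5)²(0.28) = 15.84
Var(Y) = E[Y²] − (E[Y])² = 15.84 − (-0.4)² = 15.68

15.680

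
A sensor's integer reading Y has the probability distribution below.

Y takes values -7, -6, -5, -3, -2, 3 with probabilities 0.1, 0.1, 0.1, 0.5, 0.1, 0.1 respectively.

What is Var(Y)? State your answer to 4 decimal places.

6.5600

E[Y] = (-7)(0.1) + (-6)(0.1) + (-5)(0.1) + (-3)(0.5) + (-2)(0.1) + (3)(0.1) = -3.2
E[Y²] = (-7)²(0.1) + (-6)²(0.1) + (-5)²(0.1) + (-3)²(0.5) + (-2)²(0.1) + (3)²(0.1) = 16.8
Var(Y) = E[Y²] − (E[Y])² = 16.8 − (-3.2)² = 6.56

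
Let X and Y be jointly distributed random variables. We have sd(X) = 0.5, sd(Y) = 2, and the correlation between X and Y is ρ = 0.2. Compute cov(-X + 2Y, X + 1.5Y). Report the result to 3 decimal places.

Var(X) = (0.5)² = 0.25;  Var(Y) = (2)² = 4
cov(X,Y) = ρ·sd(X)·sd(Y) = 0.2·0.5·2 = 0.2
cov(-X + 2Y, X + 1.5Y) = (-1)(1)Var(X) + (2)(1.5)Var(Y) + [(-1)(1.5) + (2)(1)]cov(X,Y)
= -1·0.25 + 3·4 + 0.5·0.2 = 11.85

11.850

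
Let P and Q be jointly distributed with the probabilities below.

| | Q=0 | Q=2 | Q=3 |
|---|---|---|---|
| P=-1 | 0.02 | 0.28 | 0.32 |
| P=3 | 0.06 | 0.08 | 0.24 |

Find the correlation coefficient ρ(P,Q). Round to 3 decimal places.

E[P] = 0.52,  E[Q] = 2.4
E[PQ] = 1.12
cov(P,Q) = E[PQ] − E[P]E[Q] = 1.12 − (0.52)(2.4) = -0.128
Var(P) = 3.7696,  Var(Q) = 0.72
ρ = -0.128 / √(3.7696·0.72) ≈ -0.078

-0.078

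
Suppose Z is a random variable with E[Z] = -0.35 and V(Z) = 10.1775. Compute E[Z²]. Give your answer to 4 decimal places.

10.3000

E[Z²] = V(Z) + (E[Z])² = 10.1775 + (-0.35)² = 10.3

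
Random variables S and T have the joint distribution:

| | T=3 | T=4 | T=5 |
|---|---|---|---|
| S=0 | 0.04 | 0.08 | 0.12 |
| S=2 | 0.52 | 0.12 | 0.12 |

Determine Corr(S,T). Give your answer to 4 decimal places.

E[S] = 1.52,  E[T] = 3.68
E[ST] = 5.28
Cov(S,T) = E[ST] − E[S]E[T] = 5.28 − (1.52)(3.68) = -0.3136
V(S) = 0.7296,  V(T) = 0.6976
ρ = -0.3136 / √(0.7296·0.6976) ≈ -0.4396

-0.4396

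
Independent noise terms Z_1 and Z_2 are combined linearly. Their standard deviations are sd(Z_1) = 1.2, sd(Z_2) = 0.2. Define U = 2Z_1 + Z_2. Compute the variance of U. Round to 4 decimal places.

V(Z_1) = 1.44, V(Z_2) = 0.04
By independence, V(U) = (2)²V(Z_1) + (1)²V(Z_2)
= (2)²·1.44 + (1)²·0.04 = 5.8

5.8000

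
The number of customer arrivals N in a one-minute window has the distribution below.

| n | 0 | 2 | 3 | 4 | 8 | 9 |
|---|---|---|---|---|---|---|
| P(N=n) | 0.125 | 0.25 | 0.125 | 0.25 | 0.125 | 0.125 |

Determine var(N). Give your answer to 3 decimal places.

8.250

E[N] = (0)(0.125) + (2)(0.25) + (3)(0.125) + (4)(0.25) + (8)(0.125) + (9)(0.125) = 4
E[N²] = (0)²(0.125) + (2)²(0.25) + (3)²(0.125) + (4)²(0.25) + (8)²(0.125) + (9)²(0.125) = 24.25
var(N) = E[N²] − (E[N])² = 24.25 − (4)² = 8.25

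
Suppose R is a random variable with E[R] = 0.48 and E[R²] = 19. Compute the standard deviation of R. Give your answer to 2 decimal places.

Var(R) = 19 − (0.48)² = 18.7696
σ(R) = √18.7696 ≈ 4.33

4.33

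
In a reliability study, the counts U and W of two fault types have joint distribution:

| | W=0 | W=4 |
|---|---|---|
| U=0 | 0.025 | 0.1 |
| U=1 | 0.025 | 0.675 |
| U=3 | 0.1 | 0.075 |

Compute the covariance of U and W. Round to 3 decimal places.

E[U] = 1.225,  E[W] = 3.4
E[UW] = 3.6
Cov(U,W) = E[UW] − E[U]E[W] = 3.6 − (1.225)(3.4) = -0.565

-0.565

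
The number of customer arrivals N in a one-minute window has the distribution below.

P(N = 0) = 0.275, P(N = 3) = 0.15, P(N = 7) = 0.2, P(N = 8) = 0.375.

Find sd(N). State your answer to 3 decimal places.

E[N] = (0)(0.275) + (3)(0.15) + (7)(0.2) + (8)(0.375) = 4.85
E[N²] = (0)²(0.275) + (3)²(0.15) + (7)²(0.2) + (8)²(0.375) = 35.15
Var(N) = E[N²] − (E[N])² = 35.15 − (4.85)² = 11.6275
sd(N) = √11.6275 ≈ 3.410

3.410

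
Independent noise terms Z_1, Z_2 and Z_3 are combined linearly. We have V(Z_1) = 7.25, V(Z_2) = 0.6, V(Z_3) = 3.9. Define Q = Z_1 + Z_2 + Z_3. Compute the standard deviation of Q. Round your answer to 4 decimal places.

3.4278

By independence, V(Q) = (1)²V(Z_1) + (1)²V(Z_2) + (1)²V(Z_3)
= (1)²·7.25 + (1)²·0.6 + (1)²·3.9 = 11.75
SD(Q) = √11.75 ≈ 3.4278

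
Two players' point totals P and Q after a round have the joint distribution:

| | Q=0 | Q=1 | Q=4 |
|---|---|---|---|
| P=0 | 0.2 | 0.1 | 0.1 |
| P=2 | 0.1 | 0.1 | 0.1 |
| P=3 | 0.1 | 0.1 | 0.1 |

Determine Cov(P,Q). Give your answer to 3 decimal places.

0.250

E[P] = 1.5,  E[Q] = 1.5
E[PQ] = 2.5
Cov(P,Q) = E[PQ] − E[P]E[Q] = 2.5 − (1.5)(1.5) = 0.25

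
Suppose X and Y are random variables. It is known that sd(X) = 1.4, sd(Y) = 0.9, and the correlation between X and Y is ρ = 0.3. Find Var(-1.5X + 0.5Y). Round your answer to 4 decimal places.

4.0455

Var(X) = (1.4)² = 1.96;  Var(Y) = (0.9)² = 0.81
cov(X,Y) = ρ·sd(X)·sd(Y) = 0.3·1.4·0.9 = 0.378
Var(-1.5X + 0.5Y) = (-1.5)²·Var(X) + (0.5)²·Var(Y) + 2·(-1.5)·(0.5)·cov(X,Y)
= 2.25·1.96 + 0.25·0.81 + -1.5·0.378 = 4.0455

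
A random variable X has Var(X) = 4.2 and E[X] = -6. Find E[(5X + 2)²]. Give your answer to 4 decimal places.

E[5X + 2] = 5·-6 + 2 = -28
Var(5X + 2) = (5)²·4.2 = 105
E[(5X + 2)²] = Var((5X + 2)) + (E[(5X + 2)])² = 105 + (-28)² = 889

889.0000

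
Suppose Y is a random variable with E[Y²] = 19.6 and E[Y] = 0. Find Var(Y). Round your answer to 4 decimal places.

Var(Y) = 19.6 − (0)² = 19.6

19.6000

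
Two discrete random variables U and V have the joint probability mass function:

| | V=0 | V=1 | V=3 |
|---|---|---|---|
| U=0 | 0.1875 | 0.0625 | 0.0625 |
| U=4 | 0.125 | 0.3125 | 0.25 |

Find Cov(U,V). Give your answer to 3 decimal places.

E[U] = 2.75,  E[V] = 1.3125
E[UV] = 4.25
Cov(U,V) = E[UV] − E[U]E[V] = 4.25 − (2.75)(1.3125) = 0.640625

0.641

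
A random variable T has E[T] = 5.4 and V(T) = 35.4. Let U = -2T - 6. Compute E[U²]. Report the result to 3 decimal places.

423.840

E[-2T - 6] = -2·5.4 − 6 = -16.8
V(-2T - 6) = (-2)²·35.4 = 141.6
E[U²] = V(U) + (E[U])² = 141.6 + (-16.8)² = 423.84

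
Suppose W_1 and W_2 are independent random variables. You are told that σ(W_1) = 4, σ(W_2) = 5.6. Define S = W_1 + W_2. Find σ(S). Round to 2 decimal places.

6.88

Var(W_1) = 16, Var(W_2) = 31.36
By independence, Var(S) = (1)²Var(W_1) + (1)²Var(W_2)
= (1)²·16 + (1)²·31.36 = 47.36
σ(S) = √47.36 ≈ 6.88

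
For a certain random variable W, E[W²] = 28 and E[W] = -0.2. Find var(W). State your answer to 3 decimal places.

27.960

var(W) = 28 − (-0.2)² = 27.96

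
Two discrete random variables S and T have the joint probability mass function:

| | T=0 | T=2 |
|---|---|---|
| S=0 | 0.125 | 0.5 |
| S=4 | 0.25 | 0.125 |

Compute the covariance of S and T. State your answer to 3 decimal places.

E[S] = 1.5,  E[T] = 1.25
E[ST] = 1
cov(S,T) = E[ST] − E[S]E[T] = 1 − (1.5)(1.25) = -0.875

-0.875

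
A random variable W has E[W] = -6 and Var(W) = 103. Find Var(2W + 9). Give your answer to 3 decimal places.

Var(2W + 9) = (2)²·Var(W) = 4·103 = 412

412.000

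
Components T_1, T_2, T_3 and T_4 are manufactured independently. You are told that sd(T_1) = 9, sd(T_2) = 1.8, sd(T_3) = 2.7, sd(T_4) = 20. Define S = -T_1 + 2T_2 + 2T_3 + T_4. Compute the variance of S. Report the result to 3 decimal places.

523.120

Var(T_1) = 81, Var(T_2) = 3.24, Var(T_3) = 7.29, Var(T_4) = 400
By independence, Var(S) = (-1)²Var(T_1) + (2)²Var(T_2) + (2)²Var(T_3) + (1)²Var(T_4)
= (-1)²·81 + (2)²·3.24 + (2)²·7.29 + (1)²·400 = 523.12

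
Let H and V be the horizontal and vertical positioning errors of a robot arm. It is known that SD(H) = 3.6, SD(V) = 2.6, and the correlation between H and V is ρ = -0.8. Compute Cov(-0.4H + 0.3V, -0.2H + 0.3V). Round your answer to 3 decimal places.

2.993

Var(H) = (3.6)² = 12.96;  Var(V) = (2.6)² = 6.76
Cov(H,V) = ρ·SD(H)·SD(V) = -0.8·3.6·2.6 = -7.488
Cov(-0.4H + 0.3V, -0.2H + 0.3V) = (-0.4)(-0.2)Var(H) + (0.3)(0.3)Var(V) + [(-0.4)(0.3) + (0.3)(-0.2)]Cov(H,V)
= 0.08·12.96 + 0.09·6.76 + -0.18·-7.488 = 2.99304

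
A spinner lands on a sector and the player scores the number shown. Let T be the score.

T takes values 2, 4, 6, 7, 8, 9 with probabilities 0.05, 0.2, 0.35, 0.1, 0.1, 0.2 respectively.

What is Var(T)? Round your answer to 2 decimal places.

E[T] = (2)(0.05) + (4)(0.2) + (6)(0.35) + (7)(0.1) + (8)(0.1) + (9)(0.2) = 6.3
E[T²] = (2)²(0.05) + (4)²(0.2) + (6)²(0.35) + (7)²(0.1) + (8)²(0.1) + (9)²(0.2) = 43.5
Var(T) = E[T²] − (E[T])² = 43.5 − (6.3)² = 3.81

3.81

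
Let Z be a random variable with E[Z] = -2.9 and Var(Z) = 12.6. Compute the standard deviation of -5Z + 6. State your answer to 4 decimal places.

Var(-5Z + 6) = (-5)²·12.6 = 315
SD(-5Z + 6) = √315 ≈ 17.7482

17.7482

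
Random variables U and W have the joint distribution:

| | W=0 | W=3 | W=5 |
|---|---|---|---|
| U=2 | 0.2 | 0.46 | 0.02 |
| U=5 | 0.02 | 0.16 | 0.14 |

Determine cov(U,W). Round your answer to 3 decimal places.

E[U] = 2.96,  E[W] = 2.66
E[UW] = 8.86
cov(U,W) = E[UW] − E[U]E[W] = 8.86 − (2.96)(2.66) = 0.9864

0.986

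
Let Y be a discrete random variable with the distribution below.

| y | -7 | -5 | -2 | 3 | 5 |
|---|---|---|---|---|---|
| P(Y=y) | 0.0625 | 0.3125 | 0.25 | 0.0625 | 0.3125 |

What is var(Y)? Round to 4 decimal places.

E[Y] = (-7)(0.0625) + (-5)(0.3125) + (-2)(0.25) + (3)(0.0625) + (5)(0.3125) = -0.75
E[Y²] = (-7)²(0.0625) + (-5)²(0.3125) + (-2)²(0.25) + (3)²(0.0625) + (5)²(0.3125) = 20.25
var(Y) = E[Y²] − (E[Y])² = 20.25 − (-0.75)² = 19.6875

19.6875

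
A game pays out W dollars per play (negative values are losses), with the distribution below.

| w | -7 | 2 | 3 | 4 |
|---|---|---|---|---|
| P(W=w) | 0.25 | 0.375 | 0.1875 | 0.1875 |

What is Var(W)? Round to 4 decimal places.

18.3398

E[W] = (-7)(0.25) + (2)(0.375) + (3)(0.1875) + (4)(0.1875) = 0.3125
E[W²] = (-7)²(0.25) + (2)²(0.375) + (3)²(0.1875) + (4)²(0.1875) = 18.4375
Var(W) = E[W²] − (E[W])² = 18.4375 − (0.3125)² = 18.33984375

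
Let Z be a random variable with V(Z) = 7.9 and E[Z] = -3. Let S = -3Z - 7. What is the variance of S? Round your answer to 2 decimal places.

71.10

V(-3Z - 7) = (-3)²·V(Z) = 9·7.9 = 71.1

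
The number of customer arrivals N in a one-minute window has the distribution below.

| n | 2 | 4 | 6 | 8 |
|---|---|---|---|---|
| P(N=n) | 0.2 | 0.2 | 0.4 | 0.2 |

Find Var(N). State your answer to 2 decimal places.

E[N] = (2)(0.2) + (4)(0.2) + (6)(0.4) + (8)(0.2) = 5.2
E[N²] = (2)²(0.2) + (4)²(0.2) + (6)²(0.4) + (8)²(0.2) = 31.2
Var(N) = E[N²] − (E[N])² = 31.2 − (5.2)² = 4.16

4.16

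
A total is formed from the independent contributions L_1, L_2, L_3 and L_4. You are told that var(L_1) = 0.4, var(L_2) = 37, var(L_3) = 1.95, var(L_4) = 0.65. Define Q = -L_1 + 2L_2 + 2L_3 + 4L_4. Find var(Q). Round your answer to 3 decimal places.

166.600

By independence, var(Q) = (-1)²var(L_1) + (2)²var(L_2) + (2)²var(L_3) + (4)²var(L_4)
= (-1)²·0.4 + (2)²·37 + (2)²·1.95 + (4)²·0.65 = 166.6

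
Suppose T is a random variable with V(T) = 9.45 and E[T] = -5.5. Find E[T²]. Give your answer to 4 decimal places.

39.7000

E[T²] = V(T) + (E[T])² = 9.45 + (-5.5)² = 39.7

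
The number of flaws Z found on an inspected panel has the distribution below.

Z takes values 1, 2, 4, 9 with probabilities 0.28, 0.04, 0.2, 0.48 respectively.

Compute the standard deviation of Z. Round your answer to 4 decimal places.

E[Z] = (1)(0.28) + (2)(0.04) + (4)(0.2) + (9)(0.48) = 5.48
E[Z²] = (1)²(0.28) + (2)²(0.04) + (4)²(0.2) + (9)²(0.48) = 42.52
Var(Z) = E[Z²] − (E[Z])² = 42.52 − (5.48)² = 12.4896
sd(Z) = √12.4896 ≈ 3.5341

3.5341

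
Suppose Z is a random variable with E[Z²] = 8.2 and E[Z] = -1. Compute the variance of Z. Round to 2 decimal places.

7.20

var(Z) = 8.2 − (-1)² = 7.2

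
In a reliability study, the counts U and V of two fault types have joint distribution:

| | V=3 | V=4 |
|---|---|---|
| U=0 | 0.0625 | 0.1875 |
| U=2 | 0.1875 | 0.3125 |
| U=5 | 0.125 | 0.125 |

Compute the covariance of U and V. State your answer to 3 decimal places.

E[U] = 2.25,  E[V] = 3.625
E[UV] = 8
Cov(U,V) = E[UV] − E[U]E[V] = 8 − (2.25)(3.625) = -0.15625

-0.156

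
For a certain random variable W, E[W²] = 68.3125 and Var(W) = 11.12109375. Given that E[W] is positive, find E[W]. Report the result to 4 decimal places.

(E[W])² = E[W²] − Var(W) = 68.3125 − 11.12109375 = 57.19140625
E[W] = √57.19140625 = 7.5625

7.5625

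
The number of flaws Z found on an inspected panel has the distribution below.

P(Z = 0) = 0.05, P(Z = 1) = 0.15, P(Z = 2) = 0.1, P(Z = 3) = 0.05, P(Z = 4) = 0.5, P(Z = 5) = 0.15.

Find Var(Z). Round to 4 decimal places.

E[Z] = (0)(0.05) + (1)(0.15) + (2)(0.1) + (3)(0.05) + (4)(0.5) + (5)(0.15) = 3.25
E[Z²] = (0)²(0.05) + (1)²(0.15) + (2)²(0.1) + (3)²(0.05) + (4)²(0.5) + (5)²(0.15) = 12.75
Var(Z) = E[Z²] − (E[Z])² = 12.75 − (3.25)² = 2.1875

2.1875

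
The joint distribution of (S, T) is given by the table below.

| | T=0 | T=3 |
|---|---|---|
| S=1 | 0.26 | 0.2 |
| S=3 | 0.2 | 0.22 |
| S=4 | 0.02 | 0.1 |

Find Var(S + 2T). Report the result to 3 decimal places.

E[S] = 2.2,  E[T] = 1.56,  E[ST] = 3.78
Var(S) = 6.16 − (2.2)² = 1.32;  Var(T) = 4.68 − (1.56)² = 2.2464
Cov(S,T) = 3.78 − (2.2)(1.56) = 0.348
Var(S + 2T) = (1)²·1.32 + (2)²·2.2464 + 2·(1)·(2)·0.348 = 11.6976

11.698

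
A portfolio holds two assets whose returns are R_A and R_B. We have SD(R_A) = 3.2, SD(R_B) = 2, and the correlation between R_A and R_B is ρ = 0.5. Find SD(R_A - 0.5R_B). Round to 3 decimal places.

Var(R_A) = (3.2)² = 10.24;  Var(R_B) = (2)² = 4
cov(R_A,R_B) = ρ·SD(R_A)·SD(R_B) = 0.5·3.2·2 = 3.2
Var(R_A - 0.5R_B) = (1)²·Var(R_A) + (-0.5)²·Var(R_B) + 2·(1)·(-0.5)·cov(R_A,R_B)
= 1·10.24 + 0.25·4 + -1·3.2 = 8.04
SD(R_A - 0.5R_B) = √8.04 ≈ 2.835

2.835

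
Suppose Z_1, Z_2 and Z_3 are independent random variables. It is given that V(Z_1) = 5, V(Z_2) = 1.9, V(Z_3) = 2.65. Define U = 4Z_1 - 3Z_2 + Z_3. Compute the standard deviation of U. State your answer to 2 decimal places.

9.99

By independence, V(U) = (4)²V(Z_1) + (-3)²V(Z_2) + (1)²V(Z_3)
= (4)²·5 + (-3)²·1.9 + (1)²·2.65 = 99.75
σ(U) = √99.75 ≈ 9.99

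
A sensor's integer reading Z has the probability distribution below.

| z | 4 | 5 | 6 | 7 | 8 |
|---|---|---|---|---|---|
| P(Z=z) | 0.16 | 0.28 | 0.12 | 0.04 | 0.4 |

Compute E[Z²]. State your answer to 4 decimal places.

E[Z²] = (4)²(0.16) + (5)²(0.28) + (6)²(0.12) + (7)²(0.04) + (8)²(0.4) = 41.44

41.4400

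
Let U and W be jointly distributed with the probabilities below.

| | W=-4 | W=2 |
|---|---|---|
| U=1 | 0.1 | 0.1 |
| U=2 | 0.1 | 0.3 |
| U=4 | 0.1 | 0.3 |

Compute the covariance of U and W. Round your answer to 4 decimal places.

E[U] = 2.6,  E[W] = 0.2
E[UW] = 1
Cov(U,W) = E[UW] − E[U]E[W] = 1 − (2.6)(0.2) = 0.48

0.4800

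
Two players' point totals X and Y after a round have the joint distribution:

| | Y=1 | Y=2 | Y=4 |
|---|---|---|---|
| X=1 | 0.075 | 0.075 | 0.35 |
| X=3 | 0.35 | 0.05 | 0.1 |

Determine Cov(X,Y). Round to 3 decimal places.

E[X] = 2,  E[Y] = 2.475
E[XY] = 4.175
Cov(X,Y) = E[XY] − E[X]E[Y] = 4.175 − (2)(2.475) = -0.775

-0.775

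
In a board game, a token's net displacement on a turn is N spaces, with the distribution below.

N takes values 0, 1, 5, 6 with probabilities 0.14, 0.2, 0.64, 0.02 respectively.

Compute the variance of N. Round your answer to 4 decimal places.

E[N] = (0)(0.14) + (1)(0.2) + (5)(0.64) + (6)(0.02) = 3.52
E[N²] = (0)²(0.14) + (1)²(0.2) + (5)²(0.64) + (6)²(0.02) = 16.92
var(N) = E[N²] − (E[N])² = 16.92 − (3.52)² = 4.5296

4.5296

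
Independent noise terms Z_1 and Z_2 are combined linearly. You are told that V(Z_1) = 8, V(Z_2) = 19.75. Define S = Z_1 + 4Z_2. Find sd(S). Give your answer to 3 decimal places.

18.000

By independence, V(S) = (1)²V(Z_1) + (4)²V(Z_2)
= (1)²·8 + (4)²·19.75 = 324
sd(S) = √324 ≈ 18.000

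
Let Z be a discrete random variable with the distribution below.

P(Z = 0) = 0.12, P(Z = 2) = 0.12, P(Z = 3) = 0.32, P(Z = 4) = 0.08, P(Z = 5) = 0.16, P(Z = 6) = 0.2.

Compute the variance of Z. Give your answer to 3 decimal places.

E[Z] = (0)(0.12) + (2)(0.12) + (3)(0.32) + (4)(0.08) + (5)(0.16) + (6)(0.2) = 3.52
E[Z²] = (0)²(0.12) + (2)²(0.12) + (3)²(0.32) + (4)²(0.08) + (5)²(0.16) + (6)²(0.2) = 15.84
Var(Z) = E[Z²] − (E[Z])² = 15.84 − (3.52)² = 3.4496

3.450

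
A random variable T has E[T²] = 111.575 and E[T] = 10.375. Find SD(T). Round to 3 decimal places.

1.984

Var(T) = 111.575 − (10.375)² = 3.934375
SD(T) = √3.934375 ≈ 1.984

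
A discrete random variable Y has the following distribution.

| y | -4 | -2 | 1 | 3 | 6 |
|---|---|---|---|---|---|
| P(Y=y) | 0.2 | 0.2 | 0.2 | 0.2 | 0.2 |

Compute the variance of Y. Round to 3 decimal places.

E[Y] = (-4)(0.2) + (-2)(0.2) + (1)(0.2) + (3)(0.2) + (6)(0.2) = 0.8
E[Y²] = (-4)²(0.2) + (-2)²(0.2) + (1)²(0.2) + (3)²(0.2) + (6)²(0.2) = 13.2
Var(Y) = E[Y²] − (E[Y])² = 13.2 − (0.8)² = 12.56

12.560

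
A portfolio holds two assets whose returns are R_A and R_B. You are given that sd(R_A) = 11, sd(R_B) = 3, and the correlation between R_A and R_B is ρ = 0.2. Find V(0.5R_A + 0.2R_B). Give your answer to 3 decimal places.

31.930

V(R_A) = (11)² = 121;  V(R_B) = (3)² = 9
Cov(R_A,R_B) = ρ·sd(R_A)·sd(R_B) = 0.2·11·3 = 6.6
V(0.5R_A + 0.2R_B) = (0.5)²·V(R_A) + (0.2)²·V(R_B) + 2·(0.5)·(0.2)·Cov(R_A,R_B)
= 0.25·121 + 0.04·9 + 0.2·6.6 = 31.93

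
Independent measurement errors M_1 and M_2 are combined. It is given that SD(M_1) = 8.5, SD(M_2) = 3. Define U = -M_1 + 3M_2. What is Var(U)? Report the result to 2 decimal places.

153.25

Var(M_1) = 72.25, Var(M_2) = 9
By independence, Var(U) = (-1)²Var(M_1) + (3)²Var(M_2)
= (-1)²·72.25 + (3)²·9 = 153.25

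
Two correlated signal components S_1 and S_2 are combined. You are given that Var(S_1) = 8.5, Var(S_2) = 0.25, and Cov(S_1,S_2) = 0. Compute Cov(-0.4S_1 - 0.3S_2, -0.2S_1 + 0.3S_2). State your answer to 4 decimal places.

0.6575

Cov(-0.4S_1 - 0.3S_2, -0.2S_1 + 0.3S_2) = (-0.4)(-0.2)Var(S_1) + (-0.3)(0.3)Var(S_2) + [(-0.4)(0.3) + (-0.3)(-0.2)]Cov(S_1,S_2)
= 0.08·8.5 + -0.09·0.25 + -0.06·0 = 0.6575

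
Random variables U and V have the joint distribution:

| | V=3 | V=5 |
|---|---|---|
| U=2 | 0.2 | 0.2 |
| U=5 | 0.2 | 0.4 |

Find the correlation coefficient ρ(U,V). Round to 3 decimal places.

E[U] = 3.8,  E[V] = 4.2
E[UV] = 16.2
cov(U,V) = E[UV] − E[U]E[V] = 16.2 − (3.8)(4.2) = 0.24
Var(U) = 2.16,  Var(V) = 0.96
ρ = 0.24 / √(2.16·0.96) ≈ 0.167

0.167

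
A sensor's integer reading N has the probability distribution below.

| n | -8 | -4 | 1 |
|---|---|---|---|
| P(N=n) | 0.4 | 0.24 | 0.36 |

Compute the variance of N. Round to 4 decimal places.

E[N] = (-8)(0.4) + (-4)(0.24) + (1)(0.36) = -3.8
E[N²] = (-8)²(0.4) + (-4)²(0.24) + (1)²(0.36) = 29.8
var(N) = E[N²] − (E[N])² = 29.8 − (-3.8)² = 15.36

15.3600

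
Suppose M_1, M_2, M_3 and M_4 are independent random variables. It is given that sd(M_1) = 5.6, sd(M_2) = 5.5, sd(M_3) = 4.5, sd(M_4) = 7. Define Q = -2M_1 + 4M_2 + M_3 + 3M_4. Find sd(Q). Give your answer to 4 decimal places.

var(M_1) = 31.36, var(M_2) = 30.25, var(M_3) = 20.25, var(M_4) = 49
By independence, var(Q) = (-2)²var(M_1) + (4)²var(M_2) + (1)²var(M_3) + (3)²var(M_4)
= (-2)²·31.36 + (4)²·30.25 + (1)²·20.25 + (3)²·49 = 1070.69
sd(Q) = √1070.69 ≈ 32.7214

32.7214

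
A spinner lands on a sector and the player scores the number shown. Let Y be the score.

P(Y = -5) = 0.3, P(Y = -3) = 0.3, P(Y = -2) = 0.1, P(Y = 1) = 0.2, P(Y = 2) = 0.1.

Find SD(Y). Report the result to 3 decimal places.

2.522

E[Y] = (-5)(0.3) + (-3)(0.3) + (-2)(0.1) + (1)(0.2) + (2)(0.1) = -2.2
E[Y²] = (-5)²(0.3) + (-3)²(0.3) + (-2)²(0.1) + (1)²(0.2) + (2)²(0.1) = 11.2
Var(Y) = E[Y²] − (E[Y])² = 11.2 − (-2.2)² = 6.36
SD(Y) = √6.36 ≈ 2.522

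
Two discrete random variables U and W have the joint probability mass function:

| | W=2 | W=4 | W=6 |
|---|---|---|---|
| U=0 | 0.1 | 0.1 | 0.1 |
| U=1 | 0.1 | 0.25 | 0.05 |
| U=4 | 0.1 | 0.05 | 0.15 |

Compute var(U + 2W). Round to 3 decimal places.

E[U] = 1.6,  E[W] = 4,  E[UW] = 6.7
var(U) = 5.2 − (1.6)² = 2.64;  var(W) = 18.4 − (4)² = 2.4
cov(U,W) = 6.7 − (1.6)(4) = 0.3
var(U + 2W) = (1)²·2.64 + (2)²·2.4 + 2·(1)·(2)·0.3 = 13.44

13.440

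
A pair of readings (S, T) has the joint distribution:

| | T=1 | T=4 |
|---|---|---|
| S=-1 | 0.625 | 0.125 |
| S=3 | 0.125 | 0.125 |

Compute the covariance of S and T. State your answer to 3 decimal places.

E[S] = 0,  E[T] = 1.75
E[ST] = 0.75
Cov(S,T) = E[ST] − E[S]E[T] = 0.75 − (0)(1.75) = 0.75

0.750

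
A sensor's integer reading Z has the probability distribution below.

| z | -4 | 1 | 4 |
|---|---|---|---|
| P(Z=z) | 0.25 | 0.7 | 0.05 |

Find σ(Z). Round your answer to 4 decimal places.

2.3431

E[Z] = (-4)(0.25) + (1)(0.7) + (4)(0.05) = -0.1
E[Z²] = (-4)²(0.25) + (1)²(0.7) + (4)²(0.05) = 5.5
var(Z) = E[Z²] − (E[Z])² = 5.5 − (-0.1)² = 5.49
σ(Z) = √5.49 ≈ 2.3431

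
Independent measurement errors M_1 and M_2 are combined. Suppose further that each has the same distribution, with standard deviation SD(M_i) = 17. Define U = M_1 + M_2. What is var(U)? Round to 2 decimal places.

578.00

var(M_i) = (17)² = 289
By independence, var(U) = (1)²var(M_1) + (1)²var(M_2)
= (1)²·289 + (1)²·289 = 578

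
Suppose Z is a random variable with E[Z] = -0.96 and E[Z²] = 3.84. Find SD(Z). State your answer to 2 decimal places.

1.71

V(Z) = 3.84 − (-0.96)² = 2.9184
SD(Z) = √2.9184 ≈ 1.71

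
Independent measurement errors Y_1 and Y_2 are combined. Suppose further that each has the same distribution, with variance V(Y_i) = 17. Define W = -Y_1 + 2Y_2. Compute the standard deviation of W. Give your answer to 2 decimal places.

9.22

By independence, V(W) = (-1)²V(Y_1) + (2)²V(Y_2)
= (-1)²·17 + (2)²·17 = 85
sd(W) = √85 ≈ 9.22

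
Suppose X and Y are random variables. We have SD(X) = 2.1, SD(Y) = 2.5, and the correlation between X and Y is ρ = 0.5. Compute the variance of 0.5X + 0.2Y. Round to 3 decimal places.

1.878

Var(X) = (2.1)² = 4.41;  Var(Y) = (2.5)² = 6.25
Cov(X,Y) = ρ·SD(X)·SD(Y) = 0.5·2.1·2.5 = 2.625
Var(0.5X + 0.2Y) = (0.5)²·Var(X) + (0.2)²·Var(Y) + 2·(0.5)·(0.2)·Cov(X,Y)
= 0.25·4.41 + 0.04·6.25 + 0.2·2.625 = 1.8775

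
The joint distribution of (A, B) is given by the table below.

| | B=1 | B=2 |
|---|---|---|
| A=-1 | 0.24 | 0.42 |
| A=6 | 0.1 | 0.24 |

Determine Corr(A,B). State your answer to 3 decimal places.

E[A] = 1.38,  E[B] = 1.66
E[AB] = 2.4
Cov(A,B) = E[AB] − E[A]E[B] = 2.4 − (1.38)(1.66) = 0.1092
Var(A) = 10.9956,  Var(B) = 0.2244
ρ = 0.1092 / √(10.9956·0.2244) ≈ 0.070

0.070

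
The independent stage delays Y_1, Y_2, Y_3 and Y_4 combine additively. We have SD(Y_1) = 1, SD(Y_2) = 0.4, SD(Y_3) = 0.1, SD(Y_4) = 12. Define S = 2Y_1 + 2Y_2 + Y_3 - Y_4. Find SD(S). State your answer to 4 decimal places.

V(Y_1) = 1, V(Y_2) = 0.16, V(Y_3) = 0.01, V(Y_4) = 144
By independence, V(S) = (2)²V(Y_1) + (2)²V(Y_2) + (1)²V(Y_3) + (-1)²V(Y_4)
= (2)²·1 + (2)²·0.16 + (1)²·0.01 + (-1)²·144 = 148.65
SD(S) = √148.65 ≈ 12.1922

12.1922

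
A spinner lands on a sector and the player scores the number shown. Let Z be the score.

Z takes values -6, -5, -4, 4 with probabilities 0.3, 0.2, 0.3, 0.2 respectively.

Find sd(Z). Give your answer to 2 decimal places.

E[Z] = (-6)(0.3) + (-5)(0.2) + (-4)(0.3) + (4)(0.2) = -3.2
E[Z²] = (-6)²(0.3) + (-5)²(0.2) + (-4)²(0.3) + (4)²(0.2) = 23.8
V(Z) = E[Z²] − (E[Z])² = 23.8 − (-3.2)² = 13.56
sd(Z) = √13.56 ≈ 3.68

3.68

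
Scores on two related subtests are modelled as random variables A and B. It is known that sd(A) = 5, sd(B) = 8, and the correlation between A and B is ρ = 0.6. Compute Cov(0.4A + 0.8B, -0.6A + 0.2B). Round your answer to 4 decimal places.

-5.3600

V(A) = (5)² = 25;  V(B) = (8)² = 64
Cov(A,B) = ρ·sd(A)·sd(B) = 0.6·5·8 = 24
Cov(0.4A + 0.8B, -0.6A + 0.2B) = (0.4)(-0.6)V(A) + (0.8)(0.2)V(B) + [(0.4)(0.2) + (0.8)(-0.6)]Cov(A,B)
= -0.24·25 + 0.16·64 + -0.4·24 = -5.36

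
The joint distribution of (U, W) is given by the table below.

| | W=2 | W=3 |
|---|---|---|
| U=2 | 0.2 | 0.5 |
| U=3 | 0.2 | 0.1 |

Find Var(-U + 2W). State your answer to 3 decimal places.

1.490

E[U] = 2.3,  E[W] = 2.6,  E[UW] = 5.9
Var(U) = 5.5 − (2.3)² = 0.21;  Var(W) = 7 − (2.6)² = 0.24
Cov(U,W) = 5.9 − (2.3)(2.6) = -0.08
Var(-U + 2W) = (-1)²·0.21 + (2)²·0.24 + 2·(-1)·(2)·-0.08 = 1.49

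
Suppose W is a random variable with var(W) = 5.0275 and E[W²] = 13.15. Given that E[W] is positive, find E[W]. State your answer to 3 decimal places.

2.850

(E[W])² = E[W²] − var(W) = 13.15 − 5.0275 = 8.1225
E[W] = √8.1225 = 2.85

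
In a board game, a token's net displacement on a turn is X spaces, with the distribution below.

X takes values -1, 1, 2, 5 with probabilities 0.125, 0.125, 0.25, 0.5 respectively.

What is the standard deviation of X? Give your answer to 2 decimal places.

E[X] = (-1)(0.125) + (1)(0.125) + (2)(0.25) + (5)(0.5) = 3
E[X²] = (-1)²(0.125) + (1)²(0.125) + (2)²(0.25) + (5)²(0.5) = 13.75
Var(X) = E[X²] − (E[X])² = 13.75 − (3)² = 4.75
sd(X) = √4.75 ≈ 2.18

2.18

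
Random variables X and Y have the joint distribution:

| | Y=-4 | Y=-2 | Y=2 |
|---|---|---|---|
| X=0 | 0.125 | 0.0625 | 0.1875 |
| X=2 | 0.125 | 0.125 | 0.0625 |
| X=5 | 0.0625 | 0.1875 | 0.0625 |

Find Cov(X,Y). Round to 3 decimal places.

-0.742

E[X] = 2.1875,  E[Y] = -1.375
E[XY] = -3.75
Cov(X,Y) = E[XY] − E[X]E[Y] = -3.75 − (2.1875)(-1.375) = -0.7421875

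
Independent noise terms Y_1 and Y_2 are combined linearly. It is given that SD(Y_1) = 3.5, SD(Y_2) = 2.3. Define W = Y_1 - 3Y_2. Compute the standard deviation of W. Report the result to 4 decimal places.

V(Y_1) = 12.25, V(Y_2) = 5.29
By independence, V(W) = (1)²V(Y_1) + (-3)²V(Y_2)
= (1)²·12.25 + (-3)²·5.29 = 59.86
SD(W) = √59.86 ≈ 7.7369

7.7369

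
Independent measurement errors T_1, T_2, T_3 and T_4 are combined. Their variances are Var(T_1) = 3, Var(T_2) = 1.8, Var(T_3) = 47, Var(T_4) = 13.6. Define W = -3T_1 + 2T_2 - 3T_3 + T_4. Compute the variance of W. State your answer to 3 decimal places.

470.800

By independence, Var(W) = (-3)²Var(T_1) + (2)²Var(T_2) + (-3)²Var(T_3) + (1)²Var(T_4)
= (-3)²·3 + (2)²·1.8 + (-3)²·47 + (1)²·13.6 = 470.8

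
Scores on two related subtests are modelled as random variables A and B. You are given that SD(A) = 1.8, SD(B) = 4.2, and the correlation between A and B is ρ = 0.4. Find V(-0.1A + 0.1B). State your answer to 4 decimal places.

0.1483

V(A) = (1.8)² = 3.24;  V(B) = (4.2)² = 17.64
Cov(A,B) = ρ·SD(A)·SD(B) = 0.4·1.8·4.2 = 3.024
V(-0.1A + 0.1B) = (-0.1)²·V(A) + (0.1)²·V(B) + 2·(-0.1)·(0.1)·Cov(A,B)
= 0.01·3.24 + 0.01·17.64 + -0.02·3.024 = 0.14832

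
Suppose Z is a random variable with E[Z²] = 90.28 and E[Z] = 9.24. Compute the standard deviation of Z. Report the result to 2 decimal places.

2.21

V(Z) = 90.28 − (9.24)² = 4.9024
SD(Z) = √4.9024 ≈ 2.21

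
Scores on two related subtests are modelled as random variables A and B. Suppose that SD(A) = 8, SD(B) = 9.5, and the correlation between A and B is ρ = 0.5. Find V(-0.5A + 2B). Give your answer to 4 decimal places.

V(A) = (8)² = 64;  V(B) = (9.5)² = 90.25
Cov(A,B) = ρ·SD(A)·SD(B) = 0.5·8·9.5 = 38
V(-0.5A + 2B) = (-0.5)²·V(A) + (2)²·V(B) + 2·(-0.5)·(2)·Cov(A,B)
= 0.25·64 + 4·90.25 + -2·38 = 301

301.0000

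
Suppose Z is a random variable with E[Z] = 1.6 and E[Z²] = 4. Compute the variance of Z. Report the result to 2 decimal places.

1.44

var(Z) = 4 − (1.6)² = 1.44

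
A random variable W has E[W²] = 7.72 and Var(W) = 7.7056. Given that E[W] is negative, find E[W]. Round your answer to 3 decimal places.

-0.120

(E[W])² = E[W²] − Var(W) = 7.72 − 7.7056 = 0.0144
E[W] = −√0.0144 = -0.12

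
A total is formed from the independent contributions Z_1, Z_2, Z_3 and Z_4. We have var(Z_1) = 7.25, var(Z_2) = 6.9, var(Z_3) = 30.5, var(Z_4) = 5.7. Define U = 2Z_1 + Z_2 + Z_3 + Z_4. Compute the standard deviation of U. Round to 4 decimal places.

By independence, var(U) = (2)²var(Z_1) + (1)²var(Z_2) + (1)²var(Z_3) + (1)²var(Z_4)
= (2)²·7.25 + (1)²·6.9 + (1)²·30.5 + (1)²·5.7 = 72.1
SD(U) = √72.1 ≈ 8.4912

8.4912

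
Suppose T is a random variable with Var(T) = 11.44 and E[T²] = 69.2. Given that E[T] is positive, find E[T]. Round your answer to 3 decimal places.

(E[T])² = E[T²] − Var(T) = 69.2 − 11.44 = 57.76
E[T] = √57.76 = 7.6

7.600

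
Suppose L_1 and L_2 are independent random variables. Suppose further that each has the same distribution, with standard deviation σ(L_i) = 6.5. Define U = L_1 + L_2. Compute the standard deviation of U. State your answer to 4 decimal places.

9.1924

V(L_i) = (6.5)² = 42.25
By independence, V(U) = (1)²V(L_1) + (1)²V(L_2)
= (1)²·42.25 + (1)²·42.25 = 84.5
σ(U) = √84.5 ≈ 9.1924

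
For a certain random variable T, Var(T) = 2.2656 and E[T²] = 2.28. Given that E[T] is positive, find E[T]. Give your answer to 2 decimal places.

0.12

(E[T])² = E[T²] − Var(T) = 2.28 − 2.2656 = 0.0144
E[T] = √0.0144 = 0.12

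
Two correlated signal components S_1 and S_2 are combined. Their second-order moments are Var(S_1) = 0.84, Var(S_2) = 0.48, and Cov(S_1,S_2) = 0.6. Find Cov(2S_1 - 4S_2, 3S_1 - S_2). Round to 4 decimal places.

Cov(2S_1 - 4S_2, 3S_1 - S_2) = (2)(3)Var(S_1) + (-4)(-1)Var(S_2) + [(2)(-1) + (-4)(3)]Cov(S_1,S_2)
= 6·0.84 + 4·0.48 + -14·0.6 = -1.44

-1.4400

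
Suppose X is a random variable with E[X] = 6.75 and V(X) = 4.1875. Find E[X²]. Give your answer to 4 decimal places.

49.7500

E[X²] = V(X) + (E[X])² = 4.1875 + (6.75)² = 49.75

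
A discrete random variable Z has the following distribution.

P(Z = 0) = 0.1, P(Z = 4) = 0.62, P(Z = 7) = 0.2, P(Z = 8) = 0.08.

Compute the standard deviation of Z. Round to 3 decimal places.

E[Z] = (0)(0.1) + (4)(0.62) + (7)(0.2) + (8)(0.08) = 4.52
E[Z²] = (0)²(0.1) + (4)²(0.62) + (7)²(0.2) + (8)²(0.08) = 24.84
var(Z) = E[Z²] − (E[Z])² = 24.84 − (4.52)² = 4.4096
σ(Z) = √4.4096 ≈ 2.100

2.100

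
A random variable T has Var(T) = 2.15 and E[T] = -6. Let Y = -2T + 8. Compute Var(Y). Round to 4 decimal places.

8.6000

Var(-2T + 8) = (-2)²·Var(T) = 4·2.15 = 8.6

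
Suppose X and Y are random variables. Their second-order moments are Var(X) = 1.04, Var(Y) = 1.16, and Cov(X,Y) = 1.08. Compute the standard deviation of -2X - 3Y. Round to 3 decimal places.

Var(-2X - 3Y) = (-2)²·Var(X) + (-3)²·Var(Y) + 2·(-2)·(-3)·Cov(X,Y)
= 4·1.04 + 9·1.16 + 12·1.08 = 27.56
SD(-2X - 3Y) = √27.56 ≈ 5.250

5.250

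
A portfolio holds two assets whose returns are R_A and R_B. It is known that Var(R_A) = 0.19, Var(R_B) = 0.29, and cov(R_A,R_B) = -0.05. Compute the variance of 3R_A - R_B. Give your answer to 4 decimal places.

2.3000

Var(3R_A - R_B) = (3)²·Var(R_A) + (-1)²·Var(R_B) + 2·(3)·(-1)·cov(R_A,R_B)
= 9·0.19 + 1·0.29 + -6·-0.05 = 2.3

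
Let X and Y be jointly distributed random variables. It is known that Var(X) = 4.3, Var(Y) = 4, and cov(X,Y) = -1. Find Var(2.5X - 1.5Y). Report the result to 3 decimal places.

43.375

Var(2.5X - 1.5Y) = (2.5)²·Var(X) + (-1.5)²·Var(Y) + 2·(2.5)·(-1.5)·cov(X,Y)
= 6.25·4.3 + 2.25·4 + -7.5·-1 = 43.375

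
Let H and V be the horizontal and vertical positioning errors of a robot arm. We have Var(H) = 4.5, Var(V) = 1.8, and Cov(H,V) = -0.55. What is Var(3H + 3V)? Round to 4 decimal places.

Var(3H + 3V) = (3)²·Var(H) + (3)²·Var(V) + 2·(3)·(3)·Cov(H,V)
= 9·4.5 + 9·1.8 + 18·-0.55 = 46.8

46.8000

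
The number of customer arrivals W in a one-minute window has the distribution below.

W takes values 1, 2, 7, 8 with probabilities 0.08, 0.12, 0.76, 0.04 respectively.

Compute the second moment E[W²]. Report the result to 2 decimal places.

40.36

E[W²] = (1)²(0.08) + (2)²(0.12) + (7)²(0.76) + (8)²(0.04) = 40.36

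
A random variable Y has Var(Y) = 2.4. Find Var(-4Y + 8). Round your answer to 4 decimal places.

Var(-4Y + 8) = (-4)²·Var(Y) = 16·2.4 = 38.4

38.4000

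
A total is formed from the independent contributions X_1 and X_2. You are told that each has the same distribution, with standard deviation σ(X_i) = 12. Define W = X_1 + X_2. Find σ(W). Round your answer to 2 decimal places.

16.97

Var(X_i) = (12)² = 144
By independence, Var(W) = (1)²Var(X_1) + (1)²Var(X_2)
= (1)²·144 + (1)²·144 = 288
σ(W) = √288 ≈ 16.97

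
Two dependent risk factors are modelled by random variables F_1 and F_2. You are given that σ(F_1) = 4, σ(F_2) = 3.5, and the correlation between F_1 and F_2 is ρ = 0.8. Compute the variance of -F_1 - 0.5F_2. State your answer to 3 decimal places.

30.263

V(F_1) = (4)² = 16;  V(F_2) = (3.5)² = 12.25
Cov(F_1,F_2) = ρ·σ(F_1)·σ(F_2) = 0.8·4·3.5 = 11.2
V(-F_1 - 0.5F_2) = (-1)²·V(F_1) + (-0.5)²·V(F_2) + 2·(-1)·(-0.5)·Cov(F_1,F_2)
= 1·16 + 0.25·12.25 + 1·11.2 = 30.2625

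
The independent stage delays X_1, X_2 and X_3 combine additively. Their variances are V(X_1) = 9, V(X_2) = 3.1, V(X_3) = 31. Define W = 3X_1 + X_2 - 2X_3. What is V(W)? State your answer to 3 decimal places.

208.100

By independence, V(W) = (3)²V(X_1) + (1)²V(X_2) + (-2)²V(X_3)
= (3)²·9 + (1)²·3.1 + (-2)²·31 = 208.1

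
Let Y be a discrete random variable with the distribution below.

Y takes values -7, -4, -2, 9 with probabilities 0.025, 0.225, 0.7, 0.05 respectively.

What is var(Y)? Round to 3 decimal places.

E[Y] = (-7)(0.025) + (-4)(0.225) + (-2)(0.7) + (9)(0.05) = -2.025
E[Y²] = (-7)²(0.025) + (-4)²(0.225) + (-2)²(0.7) + (9)²(0.05) = 11.675
var(Y) = E[Y²] − (E[Y])² = 11.675 − (-2.025)² = 7.574375

7.574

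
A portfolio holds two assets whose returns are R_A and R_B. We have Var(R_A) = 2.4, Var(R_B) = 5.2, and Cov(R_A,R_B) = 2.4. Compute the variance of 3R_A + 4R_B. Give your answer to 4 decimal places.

Var(3R_A + 4R_B) = (3)²·Var(R_A) + (4)²·Var(R_B) + 2·(3)·(4)·Cov(R_A,R_B)
= 9·2.4 + 16·5.2 + 24·2.4 = 162.4

162.4000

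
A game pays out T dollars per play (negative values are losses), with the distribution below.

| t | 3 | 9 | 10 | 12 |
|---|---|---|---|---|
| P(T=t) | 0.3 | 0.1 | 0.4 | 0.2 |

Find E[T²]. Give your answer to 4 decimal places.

E[T²] = (3)²(0.3) + (9)²(0.1) + (10)²(0.4) + (12)²(0.2) = 79.6

79.6000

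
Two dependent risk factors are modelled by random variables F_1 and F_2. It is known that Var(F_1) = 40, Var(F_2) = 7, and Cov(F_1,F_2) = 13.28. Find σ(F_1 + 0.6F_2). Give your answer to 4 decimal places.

Var(F_1 + 0.6F_2) = (1)²·Var(F_1) + (0.6)²·Var(F_2) + 2·(1)·(0.6)·Cov(F_1,F_2)
= 1·40 + 0.36·7 + 1.2·13.28 = 58.456
σ(F_1 + 0.6F_2) = √58.456 ≈ 7.6457

7.6457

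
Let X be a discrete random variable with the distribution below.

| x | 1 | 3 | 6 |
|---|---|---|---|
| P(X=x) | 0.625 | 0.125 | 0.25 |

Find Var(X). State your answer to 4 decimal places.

4.5000

E[X] = (1)(0.625) + (3)(0.125) + (6)(0.25) = 2.5
E[X²] = (1)²(0.625) + (3)²(0.125) + (6)²(0.25) = 10.75
Var(X) = E[X²] − (E[X])² = 10.75 − (2.5)² = 4.5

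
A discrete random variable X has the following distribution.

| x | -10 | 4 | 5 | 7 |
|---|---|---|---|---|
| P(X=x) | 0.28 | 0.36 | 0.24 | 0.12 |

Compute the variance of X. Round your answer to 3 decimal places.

E[X] = (-10)(0.28) + (4)(0.36) + (5)(0.24) + (7)(0.12) = 0.68
E[X²] = (-10)²(0.28) + (4)²(0.36) + (5)²(0.24) + (7)²(0.12) = 45.64
Var(X) = E[X²] − (E[X])² = 45.64 − (0.68)² = 45.1776

45.178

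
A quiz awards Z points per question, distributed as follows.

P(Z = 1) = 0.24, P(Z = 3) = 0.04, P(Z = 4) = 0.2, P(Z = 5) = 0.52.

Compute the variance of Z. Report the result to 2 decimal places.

E[Z] = (1)(0.24) + (3)(0.04) + (4)(0.2) + (5)(0.52) = 3.76
E[Z²] = (1)²(0.24) + (3)²(0.04) + (4)²(0.2) + (5)²(0.52) = 16.8
V(Z) = E[Z²] − (E[Z])² = 16.8 − (3.76)² = 2.6624

2.66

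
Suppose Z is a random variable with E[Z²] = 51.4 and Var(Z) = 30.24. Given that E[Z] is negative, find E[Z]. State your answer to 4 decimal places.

(E[Z])² = E[Z²] − Var(Z) = 51.4 − 30.24 = 21.16
E[Z] = −√21.16 = -4.6

-4.6000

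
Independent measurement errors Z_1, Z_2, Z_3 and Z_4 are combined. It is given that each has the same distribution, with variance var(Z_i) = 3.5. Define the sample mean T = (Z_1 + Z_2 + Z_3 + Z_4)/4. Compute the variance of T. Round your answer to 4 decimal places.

By independence, var(T) = (0.25)²var(Z_1) + (0.25)²var(Z_2) + (0.25)²var(Z_3) + (0.25)²var(Z_4)
= (0.25)²·3.5 + (0.25)²·3.5 + (0.25)²·3.5 + (0.25)²·3.5 = 0.875

0.8750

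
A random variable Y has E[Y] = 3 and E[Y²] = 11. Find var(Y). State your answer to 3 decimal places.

var(Y) = 11 − (3)² = 2

2.000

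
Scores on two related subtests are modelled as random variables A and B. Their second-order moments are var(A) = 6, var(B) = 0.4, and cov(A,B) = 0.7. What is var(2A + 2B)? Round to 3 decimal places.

31.200

var(2A + 2B) = (2)²·var(A) + (2)²·var(B) + 2·(2)·(2)·cov(A,B)
= 4·6 + 4·0.4 + 8·0.7 = 31.2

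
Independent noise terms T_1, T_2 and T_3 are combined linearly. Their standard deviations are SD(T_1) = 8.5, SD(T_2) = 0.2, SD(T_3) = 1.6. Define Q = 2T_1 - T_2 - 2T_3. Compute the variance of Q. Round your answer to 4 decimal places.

var(T_1) = 72.25, var(T_2) = 0.04, var(T_3) = 2.56
By independence, var(Q) = (2)²var(T_1) + (-1)²var(T_2) + (-2)²var(T_3)
= (2)²·72.25 + (-1)²·0.04 + (-2)²·2.56 = 299.28

299.2800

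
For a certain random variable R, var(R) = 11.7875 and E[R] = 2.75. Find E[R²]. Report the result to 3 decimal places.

E[R²] = var(R) + (E[R])² = 11.7875 + (2.75)² = 19.35

19.350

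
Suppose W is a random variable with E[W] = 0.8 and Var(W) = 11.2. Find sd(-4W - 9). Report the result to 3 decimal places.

13.387

Var(-4W - 9) = (-4)²·11.2 = 179.2
sd(-4W - 9) = √179.2 ≈ 13.387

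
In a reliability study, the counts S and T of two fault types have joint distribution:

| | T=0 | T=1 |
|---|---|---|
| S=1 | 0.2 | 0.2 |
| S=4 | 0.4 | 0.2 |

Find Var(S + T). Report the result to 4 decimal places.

E[S] = 2.8,  E[T] = 0.4,  E[ST] = 1
Var(S) = 10 − (2.8)² = 2.16;  Var(T) = 0.4 − (0.4)² = 0.24
Cov(S,T) = 1 − (2.8)(0.4) = -0.12
Var(S + T) = (1)²·2.16 + (1)²·0.24 + 2·(1)·(1)·-0.12 = 2.16

2.1600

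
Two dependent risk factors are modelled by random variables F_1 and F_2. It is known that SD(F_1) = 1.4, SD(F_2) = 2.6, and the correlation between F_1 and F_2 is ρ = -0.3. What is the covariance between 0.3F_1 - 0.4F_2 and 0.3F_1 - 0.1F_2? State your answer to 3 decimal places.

V(F_1) = (1.4)² = 1.96;  V(F_2) = (2.6)² = 6.76
cov(F_1,F_2) = ρ·SD(F_1)·SD(F_2) = -0.3·1.4·2.6 = -1.092
cov(0.3F_1 - 0.4F_2, 0.3F_1 - 0.1F_2) = (0.3)(0.3)V(F_1) + (-0.4)(-0.1)V(F_2) + [(0.3)(-0.1) + (-0.4)(0.3)]cov(F_1,F_2)
= 0.09·1.96 + 0.04·6.76 + -0.15·-1.092 = 0.6106

0.611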